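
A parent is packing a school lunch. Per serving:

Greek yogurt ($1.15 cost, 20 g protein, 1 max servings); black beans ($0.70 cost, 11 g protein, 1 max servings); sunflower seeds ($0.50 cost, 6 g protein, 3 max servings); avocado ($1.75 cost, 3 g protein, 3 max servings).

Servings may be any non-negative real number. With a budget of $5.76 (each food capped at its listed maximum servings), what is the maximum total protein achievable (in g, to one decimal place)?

Protein per dollar: Greek yogurt 17.39, black beans 15.71, sunflower seeds 12, avocado 1.714.
Take 1 serving of Greek yogurt: spends $1.15, +20.0 g protein (running total 20.0 g).
Take 1 serving of black beans: spends $0.70, +11.0 g protein (running total 31.0 g).
Take 3 servings of sunflower seeds: spends $1.50, +18.0 g protein (running total 49.0 g).
Take 1.377 servings of avocado: spends $2.41, +4.1 g protein (running total 53.1 g).
Filling greedily by protein-per-dollar is optimal for one linear limit, giving 53.1 g.

53.1 g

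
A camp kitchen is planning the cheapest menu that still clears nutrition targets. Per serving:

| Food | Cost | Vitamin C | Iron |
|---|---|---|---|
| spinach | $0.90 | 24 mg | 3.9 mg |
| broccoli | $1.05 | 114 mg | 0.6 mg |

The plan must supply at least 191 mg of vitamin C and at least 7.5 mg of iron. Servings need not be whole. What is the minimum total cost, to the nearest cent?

$2.93

A basic optimal solution has at most two foods positive. Try each food alone and each pair with both targets met exactly.
spinach only: max(191/24, 7.5/3.9) = 7.958 servings → $7.16.
broccoli only: max(191/114, 7.5/0.6) = 12.5 servings → $13.12.
spinach + broccoli with both tight: 1.721 servings and 1.313 servings → $2.93.
So the least-cost plan costs $2.93.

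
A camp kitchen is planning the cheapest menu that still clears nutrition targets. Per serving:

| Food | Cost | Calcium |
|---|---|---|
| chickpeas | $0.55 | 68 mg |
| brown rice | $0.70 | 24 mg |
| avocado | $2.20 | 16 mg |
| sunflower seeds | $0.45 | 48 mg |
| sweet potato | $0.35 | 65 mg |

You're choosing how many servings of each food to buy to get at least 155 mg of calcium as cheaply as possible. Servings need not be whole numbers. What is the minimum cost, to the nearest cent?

Cost per mg of calcium: sweet potato $0.0054, chickpeas $0.0081, sunflower seeds $0.0094, brown rice $0.0292, avocado $0.1375.
With no serving limits, use only sweet potato: 155 mg / 65 mg = 2.385 servings × $0.35 = $0.83.

$0.83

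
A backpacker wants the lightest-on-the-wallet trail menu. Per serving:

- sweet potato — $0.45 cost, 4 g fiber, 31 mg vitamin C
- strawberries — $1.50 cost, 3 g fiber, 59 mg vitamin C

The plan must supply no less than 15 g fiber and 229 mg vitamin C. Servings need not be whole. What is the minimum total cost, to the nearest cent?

The cheapest plan sits at a corner of the feasible region — with two constraints it uses at most two foods.
sweet potato only: max(15/4, 229/31) = 7.387 servings → $3.32.
strawberries only: max(15/3, 229/59) = 5 servings → $7.50.
sweet potato + strawberries with both tight: 1.385 servings and 3.154 servings → $5.35.
The minimum over all feasible corners is $3.32.

$3.32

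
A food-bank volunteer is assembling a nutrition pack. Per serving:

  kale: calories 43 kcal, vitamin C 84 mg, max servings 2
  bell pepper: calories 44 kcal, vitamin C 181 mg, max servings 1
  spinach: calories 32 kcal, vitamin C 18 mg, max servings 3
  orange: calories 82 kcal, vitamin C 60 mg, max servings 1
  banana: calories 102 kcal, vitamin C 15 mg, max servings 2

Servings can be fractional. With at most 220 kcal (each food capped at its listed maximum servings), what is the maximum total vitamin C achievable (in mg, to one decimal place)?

413.5 mg

Vitamin C per kcal: bell pepper 4.114, kale 1.953, orange 0.7317, spinach 0.5625, banana 0.1471.
Take 1 serving of bell pepper: uses 44 kcal, +181.0 mg vitamin C (running total 181.0 mg).
Take 2 servings of kale: uses 86 kcal, +168.0 mg vitamin C (running total 349.0 mg).
Take 1 serving of orange: uses 82 kcal, +60.0 mg vitamin C (running total 409.0 mg).
Take 0.25 servings of spinach: uses 8 kcal, +4.5 mg vitamin C (running total 413.5 mg).
Filling greedily by vitamin C-per-kcal is optimal for one linear limit, giving 413.5 mg.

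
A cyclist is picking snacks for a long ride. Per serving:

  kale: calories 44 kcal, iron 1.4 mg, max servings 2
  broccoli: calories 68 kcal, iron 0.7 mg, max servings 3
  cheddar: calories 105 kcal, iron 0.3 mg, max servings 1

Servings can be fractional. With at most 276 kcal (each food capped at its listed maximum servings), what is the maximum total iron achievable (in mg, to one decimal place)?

Iron per kcal: kale 0.03182, broccoli 0.01029, cheddar 0.002857.
Take 2 servings of kale: uses 88 kcal, +2.8 mg iron (running total 2.8 mg).
Take 2.765 servings of broccoli: uses 188 kcal, +1.9 mg iron (running total 4.7 mg).
Filling greedily by iron-per-kcal is optimal for one linear limit, giving 4.7 mg.

4.7 mg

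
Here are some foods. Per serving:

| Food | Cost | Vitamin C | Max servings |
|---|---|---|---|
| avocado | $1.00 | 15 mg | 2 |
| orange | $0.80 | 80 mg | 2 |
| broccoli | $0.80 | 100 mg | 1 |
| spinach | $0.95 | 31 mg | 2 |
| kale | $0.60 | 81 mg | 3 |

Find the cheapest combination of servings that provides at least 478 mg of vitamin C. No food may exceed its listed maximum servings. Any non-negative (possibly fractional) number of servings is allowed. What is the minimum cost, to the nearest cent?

$3.95

Cost per mg of vitamin C: kale $0.0074, broccoli $0.0080, orange $0.0100, spinach $0.0306, avocado $0.0667.
Take 3 servings of kale: +243.0 mg vitamin C for $1.80 (total $1.80, still need 235.0 mg).
Take 1 serving of broccoli: +100.0 mg vitamin C for $0.80 (total $2.60, still need 135.0 mg).
Take 1.688 servings of orange: +135.0 mg vitamin C for $1.35 (total $3.95, still need 0.0 mg).
Filling from the cheapest source first is optimal under one linear minimum: $3.95.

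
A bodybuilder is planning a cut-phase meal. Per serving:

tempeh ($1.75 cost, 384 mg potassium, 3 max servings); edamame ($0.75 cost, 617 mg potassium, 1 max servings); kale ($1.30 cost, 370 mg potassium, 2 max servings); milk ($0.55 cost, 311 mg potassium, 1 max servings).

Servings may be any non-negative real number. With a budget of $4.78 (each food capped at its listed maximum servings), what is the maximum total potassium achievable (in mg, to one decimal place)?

1861.1 mg

Potassium per dollar: edamame 822.7, milk 565.5, kale 284.6, tempeh 219.4.
Take 1 serving of edamame: spends $0.75, +617.0 mg potassium (running total 617.0 mg).
Take 1 serving of milk: spends $0.55, +311.0 mg potassium (running total 928.0 mg).
Take 2 servings of kale: spends $2.60, +740.0 mg potassium (running total 1668.0 mg).
Take 0.5029 servings of tempeh: spends $0.88, +193.1 mg potassium (running total 1861.1 mg).
Filling greedily by potassium-per-dollar is optimal for one linear limit, giving 1861.1 mg.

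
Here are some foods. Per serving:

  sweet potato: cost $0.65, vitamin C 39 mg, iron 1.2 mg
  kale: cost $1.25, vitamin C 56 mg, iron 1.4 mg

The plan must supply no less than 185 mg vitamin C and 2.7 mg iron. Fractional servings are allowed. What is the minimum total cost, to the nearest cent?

This is a tiny linear program; its minimum lies at a vertex of the feasible set. List the vertices and price them.
sweet potato only: max(185/39, 2.7/1.2) = 4.744 servings → $3.08.
kale only: max(185/56, 2.7/1.4) = 3.304 servings → $4.13.
sweet potato + kale: intersection lies outside the first quadrant.
Cheapest feasible corner: $3.08.

$3.08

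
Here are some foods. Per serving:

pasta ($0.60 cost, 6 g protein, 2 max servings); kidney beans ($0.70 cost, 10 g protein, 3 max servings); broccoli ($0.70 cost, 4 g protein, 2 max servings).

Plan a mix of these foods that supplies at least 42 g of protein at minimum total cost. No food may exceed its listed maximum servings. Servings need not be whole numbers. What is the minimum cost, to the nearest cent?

Cost per g of protein: kidney beans $0.0700, pasta $0.1000, broccoli $0.1750.
Take 3 servings of kidney beans: +30.0 g protein for $2.10 (total $2.10, still need 12.0 g).
Take 2 servings of pasta: +12.0 g protein for $1.20 (total $3.30, still need 0.0 g).
Greedy by cheapest-per-g is optimal for a single linear constraint, so the minimum cost is $3.30.

$3.30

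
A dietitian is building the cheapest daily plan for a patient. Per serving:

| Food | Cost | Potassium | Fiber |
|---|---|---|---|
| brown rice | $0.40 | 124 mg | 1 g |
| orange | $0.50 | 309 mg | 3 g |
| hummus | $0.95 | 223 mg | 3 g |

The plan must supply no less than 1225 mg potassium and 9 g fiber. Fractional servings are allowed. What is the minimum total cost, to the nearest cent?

An LP optimum is at a vertex; with two nutrient constraints at most two foods are used. Check each candidate.
brown rice only: max(1225/124, 9/1) = 9.879 servings → $3.95.
orange only: max(1225/309, 9/3) = 3.964 servings → $1.98.
hummus only: max(1225/223, 9/3) = 5.493 servings → $5.22.
brown rice + orange: intersection lies outside the first quadrant.
brown rice + hummus: the both-tight solution has a negative serving — not a feasible corner.
orange + hummus: the both-tight solution has a negative serving — not a feasible corner.
Cheapest feasible corner: $1.98.

$1.98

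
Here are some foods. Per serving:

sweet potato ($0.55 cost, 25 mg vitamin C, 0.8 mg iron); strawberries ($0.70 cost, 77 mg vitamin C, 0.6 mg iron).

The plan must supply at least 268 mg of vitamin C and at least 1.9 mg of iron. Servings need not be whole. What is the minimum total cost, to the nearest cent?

$2.44

Minimising a linear cost over {vitamin C ≥ 268, iron ≥ 1.9, servings ≥ 0} — the optimum is at a vertex, using one or two foods.
sweet potato only: max(268/25, 1.9/0.8) = 10.72 servings → $5.90.
strawberries only: max(268/77, 1.9/0.6) = 3.481 servings → $2.44.
sweet potato + strawberries with both targets exact would need a negative amount; discard.
Cheapest feasible corner: $2.44.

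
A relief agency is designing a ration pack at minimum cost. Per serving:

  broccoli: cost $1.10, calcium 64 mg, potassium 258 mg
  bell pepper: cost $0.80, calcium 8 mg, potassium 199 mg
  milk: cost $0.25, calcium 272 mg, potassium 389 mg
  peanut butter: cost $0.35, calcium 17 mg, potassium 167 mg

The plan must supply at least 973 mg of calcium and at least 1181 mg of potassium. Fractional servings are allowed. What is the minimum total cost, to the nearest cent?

$0.89

broccoli only: max(973/64, 1181/258) = 15.2 servings → $16.72.
bell pepper only: max(973/8, 1181/199) = 121.6 servings → $97.30.
milk only: max(973/272, 1181/389) = 3.577 servings → $0.89.
peanut butter only: max(973/17, 1181/167) = 57.24 servings → $20.03.
broccoli + bell pepper with both targets exact would need a negative amount; discard.
broccoli + milk: intersection lies outside the first quadrant.
broccoli + peanut butter: the both-tight solution has a negative serving — not a feasible corner.
bell pepper + milk: intersection lies outside the first quadrant.
bell pepper + peanut butter: intersection lies outside the first quadrant.
milk + peanut butter: intersection lies outside the first quadrant.
So the least-cost plan costs $0.89.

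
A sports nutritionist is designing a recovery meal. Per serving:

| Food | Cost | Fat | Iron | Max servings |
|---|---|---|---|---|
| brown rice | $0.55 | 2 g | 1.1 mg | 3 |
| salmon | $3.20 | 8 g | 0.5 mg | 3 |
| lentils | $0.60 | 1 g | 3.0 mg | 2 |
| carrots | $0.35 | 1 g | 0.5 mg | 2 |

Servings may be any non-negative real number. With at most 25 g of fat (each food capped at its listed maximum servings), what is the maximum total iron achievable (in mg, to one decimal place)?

Iron per g fat: lentils 3, brown rice 0.55, carrots 0.5, salmon 0.0625.
Take 2 servings of lentils: uses 2 g fat, +6.0 mg iron (running total 6.0 mg).
Take 3 servings of brown rice: uses 6 g fat, +3.3 mg iron (running total 9.3 mg).
Take 2 servings of carrots: uses 2 g fat, +1.0 mg iron (running total 10.3 mg).
Take 1.875 servings of salmon: uses 15 g fat, +0.9 mg iron (running total 11.2 mg).
Greedy by best ratio exhausts the fat allowance optimally: 11.2 mg.

11.2 mg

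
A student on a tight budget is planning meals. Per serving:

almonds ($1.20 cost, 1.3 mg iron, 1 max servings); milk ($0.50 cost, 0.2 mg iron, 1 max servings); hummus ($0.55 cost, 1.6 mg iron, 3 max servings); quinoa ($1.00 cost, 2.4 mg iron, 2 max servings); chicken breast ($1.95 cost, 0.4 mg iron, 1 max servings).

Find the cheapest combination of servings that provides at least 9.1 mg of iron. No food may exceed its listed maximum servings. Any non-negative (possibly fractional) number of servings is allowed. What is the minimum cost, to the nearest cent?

$3.44

Cost per mg of iron: hummus $0.3438, quinoa $0.4167, almonds $0.9231, milk $2.5000, chicken breast $4.8750.
Take 3 servings of hummus: +4.8 mg iron for $1.65 (total $1.65, still need 4.3 mg).
Take 1.792 servings of quinoa: +4.3 mg iron for $1.79 (total $3.44, still need 0.0 mg).
Filling from the cheapest source first is optimal under one linear minimum: $3.44.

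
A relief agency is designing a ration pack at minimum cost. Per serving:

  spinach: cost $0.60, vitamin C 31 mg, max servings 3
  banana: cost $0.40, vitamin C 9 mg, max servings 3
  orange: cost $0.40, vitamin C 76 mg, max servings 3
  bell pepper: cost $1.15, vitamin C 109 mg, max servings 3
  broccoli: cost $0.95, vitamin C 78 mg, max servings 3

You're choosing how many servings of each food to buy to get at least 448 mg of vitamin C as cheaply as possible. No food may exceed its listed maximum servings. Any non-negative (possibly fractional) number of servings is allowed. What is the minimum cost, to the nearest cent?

Cost per mg of vitamin C: orange $0.0053, bell pepper $0.0106, broccoli $0.0122, spinach $0.0194, banana $0.0444.
Take 3 servings of orange: +228.0 mg vitamin C for $1.20 (total $1.20, still need 220.0 mg).
Take 2.018 servings of bell pepper: +220.0 mg vitamin C for $2.32 (total $3.52, still need 0.0 mg).
Greedy by cheapest-per-mg is optimal for a single linear constraint, so the minimum cost is $3.52.

$3.52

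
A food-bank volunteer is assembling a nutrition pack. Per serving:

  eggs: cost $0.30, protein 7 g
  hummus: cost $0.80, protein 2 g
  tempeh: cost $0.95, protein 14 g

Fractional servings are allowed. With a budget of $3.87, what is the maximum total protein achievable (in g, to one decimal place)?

Protein per dollar: eggs 23.33, tempeh 14.74, hummus 2.5.
With no serving limits, spend the whole cost allowance on eggs: $3.87 / $0.30 × 7 g = 90.3 g.

90.3 g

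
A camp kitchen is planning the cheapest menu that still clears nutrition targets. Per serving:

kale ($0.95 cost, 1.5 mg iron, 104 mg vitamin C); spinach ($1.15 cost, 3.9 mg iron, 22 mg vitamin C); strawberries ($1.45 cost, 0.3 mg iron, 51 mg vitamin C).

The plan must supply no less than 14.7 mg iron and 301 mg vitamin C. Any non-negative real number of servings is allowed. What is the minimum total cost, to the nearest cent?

kale only: max(14.7/1.5, 301/104) = 9.8 servings → $9.31.
spinach only: max(14.7/3.9, 301/22) = 13.68 servings → $15.73.
strawberries only: max(14.7/0.3, 301/51) = 49 servings → $71.05.
kale + spinach with both tight: 2.283 servings and 2.891 servings → $5.49.
kale + strawberries with both targets exact would need a negative amount; discard.
spinach + strawberries with both tight: 3.429 servings and 4.423 servings → $10.36.
Cheapest feasible corner: $5.49.

$5.49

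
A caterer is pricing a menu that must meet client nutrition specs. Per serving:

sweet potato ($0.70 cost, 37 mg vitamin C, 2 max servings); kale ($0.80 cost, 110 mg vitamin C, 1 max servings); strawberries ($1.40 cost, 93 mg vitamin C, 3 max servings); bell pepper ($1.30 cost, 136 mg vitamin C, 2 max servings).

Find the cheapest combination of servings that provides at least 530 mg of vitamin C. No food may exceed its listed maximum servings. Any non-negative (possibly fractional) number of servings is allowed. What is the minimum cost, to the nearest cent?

$5.63

Cost per mg of vitamin C: kale $0.0073, bell pepper $0.0096, strawberries $0.0151, sweet potato $0.0189.
Take 1 serving of kale: +110.0 mg vitamin C for $0.80 (total $0.80, still need 420.0 mg).
Take 2 servings of bell pepper: +272.0 mg vitamin C for $2.60 (total $3.40, still need 148.0 mg).
Take 1.591 servings of strawberries: +148.0 mg vitamin C for $2.23 (total $5.63, still need 0.0 mg).
Greedy by cheapest-per-mg is optimal for a single linear constraint, so the minimum cost is $5.63.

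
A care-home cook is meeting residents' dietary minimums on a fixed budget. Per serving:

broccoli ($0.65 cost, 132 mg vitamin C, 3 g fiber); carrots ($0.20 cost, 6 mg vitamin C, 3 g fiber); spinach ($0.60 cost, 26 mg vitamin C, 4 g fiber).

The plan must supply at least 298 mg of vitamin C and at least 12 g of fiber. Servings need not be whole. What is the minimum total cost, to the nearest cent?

$1.78

Check every corner: each single food scaled to meet both minima, and each pair solved so both constraints bind.
broccoli only: max(298/132, 12/3) = 4 servings → $2.60.
carrots only: max(298/6, 12/3) = 49.67 servings → $9.93.
spinach only: max(298/26, 12/4) = 11.46 servings → $6.88.
broccoli + carrots with both tight: 2.175 servings and 1.825 servings → $1.78.
broccoli + spinach with both tight: 1.956 servings and 1.533 servings → $2.19.
carrots + spinach: intersection lies outside the first quadrant.
So the least-cost plan costs $1.78.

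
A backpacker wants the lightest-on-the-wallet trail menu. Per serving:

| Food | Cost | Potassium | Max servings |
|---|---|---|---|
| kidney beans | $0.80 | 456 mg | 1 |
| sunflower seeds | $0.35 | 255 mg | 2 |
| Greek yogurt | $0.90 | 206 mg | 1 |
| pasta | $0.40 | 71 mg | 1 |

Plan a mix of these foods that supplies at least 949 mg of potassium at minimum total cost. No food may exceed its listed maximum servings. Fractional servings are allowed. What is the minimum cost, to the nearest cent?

Cost per mg of potassium: sunflower seeds $0.0014, kidney beans $0.0018, Greek yogurt $0.0044, pasta $0.0056.
Take 2 servings of sunflower seeds: +510.0 mg potassium for $0.70 (total $0.70, still need 439.0 mg).
Take 0.9627 servings of kidney beans: +439.0 mg potassium for $0.77 (total $1.47, still need 0.0 mg).
Greedy by cheapest-per-mg is optimal for a single linear constraint, so the minimum cost is $1.47.

$1.47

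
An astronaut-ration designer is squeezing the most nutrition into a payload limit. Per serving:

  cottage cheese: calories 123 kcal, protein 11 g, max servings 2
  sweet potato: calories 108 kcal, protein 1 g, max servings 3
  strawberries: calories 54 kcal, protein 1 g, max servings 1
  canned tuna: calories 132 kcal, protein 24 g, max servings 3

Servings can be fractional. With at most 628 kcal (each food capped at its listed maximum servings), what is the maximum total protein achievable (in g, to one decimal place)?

92.7 g

Protein per kcal: canned tuna 0.1818, cottage cheese 0.08943, strawberries 0.01852, sweet potato 0.009259.
Take 3 servings of canned tuna: uses 396 kcal, +72.0 g protein (running total 72.0 g).
Take 1.886 servings of cottage cheese: uses 232 kcal, +20.7 g protein (running total 92.7 g).
Filling greedily by protein-per-kcal is optimal for one linear limit, giving 92.7 g.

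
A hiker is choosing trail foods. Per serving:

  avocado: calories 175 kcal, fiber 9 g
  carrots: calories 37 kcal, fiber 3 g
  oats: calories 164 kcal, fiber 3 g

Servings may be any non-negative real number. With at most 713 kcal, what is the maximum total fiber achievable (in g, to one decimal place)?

57.8 g

Fiber per kcal: carrots 0.08108, avocado 0.05143, oats 0.01829.
With no serving limits, spend the whole calories allowance on carrots: 713 kcal / 37 kcal × 3 g = 57.8 g.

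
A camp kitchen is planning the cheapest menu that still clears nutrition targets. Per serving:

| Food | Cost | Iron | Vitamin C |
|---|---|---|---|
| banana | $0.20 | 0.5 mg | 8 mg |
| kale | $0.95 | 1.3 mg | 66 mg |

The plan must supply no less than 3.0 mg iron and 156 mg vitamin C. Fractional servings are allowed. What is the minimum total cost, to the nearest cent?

$2.25

Two binding constraints pin down two serving amounts, so the optimal mix uses at most two foods. The candidates are each food alone (scaled to the tighter of iron/vitamin C) and each pair with both constraints tight.
banana only: max(3.0/0.5, 156/8) = 19.5 servings → $3.90.
kale only: max(3.0/1.3, 156/66) = 2.364 servings → $2.25.
banana + kale: the both-tight solution has a negative serving — not a feasible corner.
Cheapest feasible corner: $2.25.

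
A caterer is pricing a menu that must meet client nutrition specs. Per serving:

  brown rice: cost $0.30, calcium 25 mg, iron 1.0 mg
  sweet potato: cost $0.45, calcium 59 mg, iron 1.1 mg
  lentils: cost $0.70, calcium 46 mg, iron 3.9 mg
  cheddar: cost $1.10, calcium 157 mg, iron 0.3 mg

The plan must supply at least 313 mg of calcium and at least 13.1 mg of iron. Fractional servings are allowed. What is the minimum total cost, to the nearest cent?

Two binding constraints pin down two serving amounts, so the optimal mix uses at most two foods. The candidates are each food alone (scaled to the tighter of calcium/iron) and each pair with both constraints tight.
brown rice only: max(313/25, 13.1/1.0) = 13.1 servings → $3.93.
sweet potato only: max(313/59, 13.1/1.1) = 11.91 servings → $5.36.
lentils only: max(313/46, 13.1/3.9) = 6.804 servings → $4.76.
cheddar only: max(313/157, 13.1/0.3) = 43.67 servings → $48.03.
brown rice + sweet potato: intersection lies outside the first quadrant.
brown rice + lentils with both tight: 12 servings and 0.2816 servings → $3.80.
brown rice + cheddar with both targets exact would need a negative amount; discard.
sweet potato + lentils with both tight: 3.443 servings and 2.388 servings → $3.22.
sweet potato + cheddar: the both-tight solution has a negative serving — not a feasible corner.
lentils + cheddar with both tight: 3.28 servings and 1.033 servings → $3.43.
The minimum over all feasible corners is $3.22.

$3.22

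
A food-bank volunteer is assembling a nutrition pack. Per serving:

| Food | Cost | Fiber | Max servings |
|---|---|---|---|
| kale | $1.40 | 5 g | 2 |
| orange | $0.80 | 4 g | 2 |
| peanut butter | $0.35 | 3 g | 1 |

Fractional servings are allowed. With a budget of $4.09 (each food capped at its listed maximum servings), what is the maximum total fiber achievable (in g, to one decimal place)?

18.6 g

Fiber per dollar: peanut butter 8.571, orange 5, kale 3.571.
Take 1 serving of peanut butter: spends $0.35, +3.0 g fiber (running total 3.0 g).
Take 2 servings of orange: spends $1.60, +8.0 g fiber (running total 11.0 g).
Take 1.529 servings of kale: spends $2.14, +7.6 g fiber (running total 18.6 g).
Greedy by best ratio exhausts the cost allowance optimally: 18.6 g.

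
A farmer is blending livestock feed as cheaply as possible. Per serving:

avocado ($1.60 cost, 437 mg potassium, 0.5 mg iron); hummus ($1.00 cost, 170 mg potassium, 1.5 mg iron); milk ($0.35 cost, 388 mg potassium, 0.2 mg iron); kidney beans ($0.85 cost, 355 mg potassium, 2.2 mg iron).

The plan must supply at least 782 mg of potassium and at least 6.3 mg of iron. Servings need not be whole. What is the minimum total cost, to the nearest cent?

avocado only: max(782/437, 6.3/0.5) = 12.6 servings → $20.16.
hummus only: max(782/170, 6.3/1.5) = 4.6 servings → $4.60.
milk only: max(782/388, 6.3/0.2) = 31.5 servings → $11.03.
kidney beans only: max(782/355, 6.3/2.2) = 2.864 servings → $2.43.
avocado + hummus with both tight: 0.1788 servings and 4.14 servings → $4.43.
avocado + milk: intersection lies outside the first quadrant.
avocado + kidney beans: intersection lies outside the first quadrant.
hummus + milk with both tight: 4.175 servings and 0.1861 servings → $4.24.
hummus + kidney beans with both tight: 3.256 servings and 0.6435 servings → $3.80.
milk + kidney beans: intersection lies outside the first quadrant.
So the least-cost plan costs $2.43.

$2.43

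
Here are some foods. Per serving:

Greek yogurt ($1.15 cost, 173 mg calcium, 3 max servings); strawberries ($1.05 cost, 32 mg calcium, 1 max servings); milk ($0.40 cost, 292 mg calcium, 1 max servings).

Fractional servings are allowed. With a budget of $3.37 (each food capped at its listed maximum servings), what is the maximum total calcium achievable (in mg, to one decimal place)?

738.8 mg

Calcium per dollar: milk 730, Greek yogurt 150.4, strawberries 30.48.
Take 1 serving of milk: spends $0.40, +292.0 mg calcium (running total 292.0 mg).
Take 2.583 servings of Greek yogurt: spends $2.97, +446.8 mg calcium (running total 738.8 mg).
Greedy by best ratio exhausts the cost allowance optimally: 738.8 mg.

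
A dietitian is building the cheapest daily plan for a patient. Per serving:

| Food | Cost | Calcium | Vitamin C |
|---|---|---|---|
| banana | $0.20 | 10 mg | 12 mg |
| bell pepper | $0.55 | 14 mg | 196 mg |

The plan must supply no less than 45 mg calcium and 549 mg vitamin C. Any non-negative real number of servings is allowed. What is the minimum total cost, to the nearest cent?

Minimising a linear cost over {calcium ≥ 45, vitamin C ≥ 549, servings ≥ 0} — the optimum is at a vertex, using one or two foods.
banana only: max(45/10, 549/12) = 45.75 servings → $9.15.
bell pepper only: max(45/14, 549/196) = 3.214 servings → $1.77.
banana + bell pepper with both tight: 0.6328 servings and 2.762 servings → $1.65.
Cheapest feasible corner: $1.65.

$1.65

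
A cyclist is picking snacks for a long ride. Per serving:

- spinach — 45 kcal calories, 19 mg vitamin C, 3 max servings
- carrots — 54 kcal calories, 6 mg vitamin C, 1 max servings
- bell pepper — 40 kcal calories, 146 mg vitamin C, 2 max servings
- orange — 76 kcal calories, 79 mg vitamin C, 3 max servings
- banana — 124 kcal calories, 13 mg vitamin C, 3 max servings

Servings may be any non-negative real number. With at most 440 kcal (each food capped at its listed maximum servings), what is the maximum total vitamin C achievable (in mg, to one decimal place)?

584.7 mg

Vitamin C per kcal: bell pepper 3.65, orange 1.039, spinach 0.4222, carrots 0.1111, banana 0.1048.
Take 2 servings of bell pepper: uses 80 kcal, +292.0 mg vitamin C (running total 292.0 mg).
Take 3 servings of orange: uses 228 kcal, +237.0 mg vitamin C (running total 529.0 mg).
Take 2.933 servings of spinach: uses 132 kcal, +55.7 mg vitamin C (running total 584.7 mg).
Filling greedily by vitamin C-per-kcal is optimal for one linear limit, giving 584.7 mg.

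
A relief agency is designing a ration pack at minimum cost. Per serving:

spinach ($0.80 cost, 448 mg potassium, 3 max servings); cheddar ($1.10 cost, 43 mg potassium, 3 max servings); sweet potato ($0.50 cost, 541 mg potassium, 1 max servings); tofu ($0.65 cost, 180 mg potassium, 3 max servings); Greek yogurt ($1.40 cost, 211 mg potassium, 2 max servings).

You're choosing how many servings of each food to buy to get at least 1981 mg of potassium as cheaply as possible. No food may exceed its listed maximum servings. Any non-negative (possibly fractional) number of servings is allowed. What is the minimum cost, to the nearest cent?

Cost per mg of potassium: sweet potato $0.0009, spinach $0.0018, tofu $0.0036, Greek yogurt $0.0066, cheddar $0.0256.
Take 1 serving of sweet potato: +541.0 mg potassium for $0.50 (total $0.50, still need 1440.0 mg).
Take 3 servings of spinach: +1344.0 mg potassium for $2.40 (total $2.90, still need 96.0 mg).
Take 0.5333 servings of tofu: +96.0 mg potassium for $0.35 (total $3.25, still need 0.0 mg).
Greedy by cheapest-per-mg is optimal for a single linear constraint, so the minimum cost is $3.25.

$3.25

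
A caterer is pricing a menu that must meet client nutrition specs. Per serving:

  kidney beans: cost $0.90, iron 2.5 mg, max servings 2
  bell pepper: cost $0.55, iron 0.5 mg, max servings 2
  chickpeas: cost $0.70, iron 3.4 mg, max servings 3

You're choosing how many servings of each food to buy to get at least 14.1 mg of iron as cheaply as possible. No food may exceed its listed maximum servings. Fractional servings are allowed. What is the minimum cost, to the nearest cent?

$3.50

Cost per mg of iron: chickpeas $0.2059, kidney beans $0.3600, bell pepper $1.1000.
Take 3 servings of chickpeas: +10.2 mg iron for $2.10 (total $2.10, still need 3.9 mg).
Take 1.56 servings of kidney beans: +3.9 mg iron for $1.40 (total $3.50, still need 0.0 mg).
Filling from the cheapest source first is optimal under one linear minimum: $3.50.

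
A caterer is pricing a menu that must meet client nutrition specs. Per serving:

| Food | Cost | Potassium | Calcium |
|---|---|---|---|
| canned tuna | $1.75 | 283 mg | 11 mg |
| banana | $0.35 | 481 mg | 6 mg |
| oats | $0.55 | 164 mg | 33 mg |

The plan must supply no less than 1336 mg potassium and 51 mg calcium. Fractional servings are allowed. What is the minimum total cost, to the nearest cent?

$1.45

Minimising a linear cost over {potassium ≥ 1336, calcium ≥ 51, servings ≥ 0} — the optimum is at a vertex, using one or two foods.
canned tuna only: max(1336/283, 51/11) = 4.721 servings → $8.26.
banana only: max(1336/481, 51/6) = 8.5 servings → $2.98.
oats only: max(1336/164, 51/33) = 8.146 servings → $4.48.
canned tuna + banana with both tight: 4.596 servings and 0.0732 servings → $8.07.
canned tuna + oats with both targets exact would need a negative amount; discard.
banana + oats with both tight: 2.399 servings and 1.109 servings → $1.45.
Cheapest feasible corner: $1.45.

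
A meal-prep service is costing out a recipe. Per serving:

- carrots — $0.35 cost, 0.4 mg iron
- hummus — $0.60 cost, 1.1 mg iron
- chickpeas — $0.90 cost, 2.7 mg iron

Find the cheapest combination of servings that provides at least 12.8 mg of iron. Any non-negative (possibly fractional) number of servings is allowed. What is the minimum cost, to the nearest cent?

$4.27

Cost per mg of iron: chickpeas $0.3333, hummus $0.5455, carrots $0.8750.
With no serving limits, use only chickpeas: 12.8 mg / 2.7 mg = 4.741 servings × $0.90 = $4.27.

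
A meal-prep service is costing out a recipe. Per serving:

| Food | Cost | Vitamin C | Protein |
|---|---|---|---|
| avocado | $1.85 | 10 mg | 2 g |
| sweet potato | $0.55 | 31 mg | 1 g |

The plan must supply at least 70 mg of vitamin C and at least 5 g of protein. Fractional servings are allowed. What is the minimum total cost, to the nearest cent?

A basic optimal solution has at most two foods positive. Try each food alone and each pair with both targets met exactly.
avocado only: max(70/10, 5/2) = 7 servings → $12.95.
sweet potato only: max(70/31, 5/1) = 5 servings → $2.75.
avocado + sweet potato with both tight: 1.635 servings and 1.731 servings → $3.98.
So the least-cost plan costs $2.75.

$2.75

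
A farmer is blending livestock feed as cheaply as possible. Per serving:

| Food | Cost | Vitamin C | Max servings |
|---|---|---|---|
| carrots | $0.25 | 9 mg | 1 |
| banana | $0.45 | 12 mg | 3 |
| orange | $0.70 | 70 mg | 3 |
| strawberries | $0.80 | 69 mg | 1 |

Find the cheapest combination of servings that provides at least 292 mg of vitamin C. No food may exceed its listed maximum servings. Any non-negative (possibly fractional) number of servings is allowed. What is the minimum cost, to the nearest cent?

$3.30

Cost per mg of vitamin C: orange $0.0100, strawberries $0.0116, carrots $0.0278, banana $0.0375.
Take 3 servings of orange: +210.0 mg vitamin C for $2.10 (total $2.10, still need 82.0 mg).
Take 1 serving of strawberries: +69.0 mg vitamin C for $0.80 (total $2.90, still need 13.0 mg).
Take 1 serving of carrots: +9.0 mg vitamin C for $0.25 (total $3.15, still need 4.0 mg).
Take 0.3333 servings of banana: +4.0 mg vitamin C for $0.15 (total $3.30, still need 0.0 mg).
Filling from the cheapest source first is optimal under one linear minimum: $3.30.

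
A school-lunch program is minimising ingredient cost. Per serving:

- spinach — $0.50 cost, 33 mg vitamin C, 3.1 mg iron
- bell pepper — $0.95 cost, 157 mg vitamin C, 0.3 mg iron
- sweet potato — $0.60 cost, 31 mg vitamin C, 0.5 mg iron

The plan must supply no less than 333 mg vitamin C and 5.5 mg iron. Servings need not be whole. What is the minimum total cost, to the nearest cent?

At the optimum either one food covers both requirements or two foods hit both targets exactly; no other combination can be cheaper.
spinach only: max(333/33, 5.5/3.1) = 10.09 servings → $5.05.
bell pepper only: max(333/157, 5.5/0.3) = 18.33 servings → $17.42.
sweet potato only: max(333/31, 5.5/0.5) = 11 servings → $6.60.
spinach + bell pepper with both tight: 1.602 servings and 1.784 servings → $2.50.
spinach + sweet potato with both tight: 0.05025 servings and 10.69 servings → $6.44.
bell pepper + sweet potato: intersection lies outside the first quadrant.
Cheapest feasible corner: $2.50.

$2.50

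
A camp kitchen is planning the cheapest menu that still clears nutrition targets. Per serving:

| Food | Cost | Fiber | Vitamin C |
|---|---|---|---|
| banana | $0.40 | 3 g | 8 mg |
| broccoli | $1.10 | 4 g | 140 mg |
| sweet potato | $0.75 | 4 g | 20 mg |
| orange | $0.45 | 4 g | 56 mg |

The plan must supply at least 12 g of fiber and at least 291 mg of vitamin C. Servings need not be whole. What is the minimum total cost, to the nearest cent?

$2.30

For a min-cost LP with two ≥-constraints, a basic feasible solution has at most two positive variables.
banana only: max(12/3, 291/8) = 36.38 servings → $14.55.
broccoli only: max(12/4, 291/140) = 3 servings → $3.30.
sweet potato only: max(12/4, 291/20) = 14.55 servings → $10.91.
orange only: max(12/4, 291/56) = 5.196 servings → $2.34.
banana + broccoli with both tight: 1.33 servings and 2.003 servings → $2.73.
banana + sweet potato: intersection lies outside the first quadrant.
banana + orange: intersection lies outside the first quadrant.
broccoli + sweet potato with both tight: 1.925 servings and 1.075 servings → $2.92.
broccoli + orange with both tight: 1.464 servings and 1.536 servings → $2.30.
sweet potato + orange with both targets exact would need a negative amount; discard.
So the least-cost plan costs $2.30.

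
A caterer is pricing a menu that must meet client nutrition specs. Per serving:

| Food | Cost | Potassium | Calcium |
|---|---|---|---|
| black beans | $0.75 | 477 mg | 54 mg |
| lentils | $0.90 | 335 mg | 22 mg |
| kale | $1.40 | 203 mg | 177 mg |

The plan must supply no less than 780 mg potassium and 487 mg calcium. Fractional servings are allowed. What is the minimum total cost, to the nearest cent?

$4.02

With two linear requirements the optimum uses one or two foods; enumerate the corners.
black beans only: max(780/477, 487/54) = 9.019 servings → $6.76.
lentils only: max(780/335, 487/22) = 22.14 servings → $19.92.
kale only: max(780/203, 487/177) = 3.842 servings → $5.38.
black beans + lentils with both targets exact would need a negative amount; discard.
black beans + kale with both tight: 0.5336 servings and 2.589 servings → $4.02.
lentils + kale with both tight: 0.7149 servings and 2.663 servings → $4.37.
So the least-cost plan costs $4.02.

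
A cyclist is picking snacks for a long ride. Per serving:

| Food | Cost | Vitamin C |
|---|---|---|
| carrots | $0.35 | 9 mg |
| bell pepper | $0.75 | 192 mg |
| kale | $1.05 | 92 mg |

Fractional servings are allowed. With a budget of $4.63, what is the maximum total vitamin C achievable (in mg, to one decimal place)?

1185.3 mg

Vitamin C per dollar: bell pepper 256, kale 87.62, carrots 25.71.
With no serving limits, spend the whole cost allowance on bell pepper: $4.63 / $0.75 × 192 mg = 1185.3 mg.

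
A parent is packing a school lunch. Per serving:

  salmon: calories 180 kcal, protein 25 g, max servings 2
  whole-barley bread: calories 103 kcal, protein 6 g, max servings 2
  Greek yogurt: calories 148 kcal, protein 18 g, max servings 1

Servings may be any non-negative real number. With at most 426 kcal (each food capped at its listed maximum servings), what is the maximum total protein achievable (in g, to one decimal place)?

58.0 g

Protein per kcal: salmon 0.1389, Greek yogurt 0.1216, whole-barley bread 0.05825.
Take 2 servings of salmon: uses 360 kcal, +50.0 g protein (running total 50.0 g).
Take 0.4459 servings of Greek yogurt: uses 66 kcal, +8.0 g protein (running total 58.0 g).
Greedy by best ratio exhausts the calories allowance optimally: 58.0 g.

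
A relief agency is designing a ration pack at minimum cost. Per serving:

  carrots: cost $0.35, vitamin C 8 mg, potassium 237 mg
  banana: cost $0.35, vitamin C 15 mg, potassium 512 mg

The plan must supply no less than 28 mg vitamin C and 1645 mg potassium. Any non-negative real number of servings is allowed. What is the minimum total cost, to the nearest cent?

Check every corner: each single food scaled to meet both minima, and each pair solved so both constraints bind.
carrots only: max(28/8, 1645/237) = 6.941 servings → $2.43.
banana only: max(28/15, 1645/512) = 3.213 servings → $1.12.
carrots + banana with both targets exact would need a negative amount; discard.
The minimum over all feasible corners is $1.12.

$1.12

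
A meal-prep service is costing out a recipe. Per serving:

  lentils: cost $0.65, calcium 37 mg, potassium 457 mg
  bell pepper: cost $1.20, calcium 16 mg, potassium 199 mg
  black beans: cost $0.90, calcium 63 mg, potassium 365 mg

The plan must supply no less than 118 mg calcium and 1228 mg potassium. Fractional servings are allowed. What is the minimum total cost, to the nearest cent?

$1.96

Compare the cost at each extreme point of the feasible region.
lentils only: max(118/37, 1228/457) = 3.189 servings → $2.07.
bell pepper only: max(118/16, 1228/199) = 7.375 servings → $8.85.
black beans only: max(118/63, 1228/365) = 3.364 servings → $3.03.
lentils + bell pepper: intersection lies outside the first quadrant.
lentils + black beans with both tight: 2.243 servings and 0.5554 servings → $1.96.
bell pepper + black beans with both tight: 5.121 servings and 0.5725 servings → $6.66.
The minimum over all feasible corners is $1.96.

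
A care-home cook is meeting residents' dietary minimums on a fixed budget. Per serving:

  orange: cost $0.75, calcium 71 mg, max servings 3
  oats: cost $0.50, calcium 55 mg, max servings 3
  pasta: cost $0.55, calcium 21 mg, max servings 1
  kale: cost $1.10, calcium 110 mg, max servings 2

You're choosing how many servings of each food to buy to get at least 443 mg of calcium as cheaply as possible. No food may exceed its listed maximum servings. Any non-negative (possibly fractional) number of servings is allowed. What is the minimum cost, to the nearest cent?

$4.31

Cost per mg of calcium: oats $0.0091, kale $0.0100, orange $0.0106, pasta $0.0262.
Take 3 servings of oats: +165.0 mg calcium for $1.50 (total $1.50, still need 278.0 mg).
Take 2 servings of kale: +220.0 mg calcium for $2.20 (total $3.70, still need 58.0 mg).
Take 0.8169 servings of orange: +58.0 mg calcium for $0.61 (total $4.31, still need 0.0 mg).
Filling from the cheapest source first is optimal under one linear minimum: $4.31.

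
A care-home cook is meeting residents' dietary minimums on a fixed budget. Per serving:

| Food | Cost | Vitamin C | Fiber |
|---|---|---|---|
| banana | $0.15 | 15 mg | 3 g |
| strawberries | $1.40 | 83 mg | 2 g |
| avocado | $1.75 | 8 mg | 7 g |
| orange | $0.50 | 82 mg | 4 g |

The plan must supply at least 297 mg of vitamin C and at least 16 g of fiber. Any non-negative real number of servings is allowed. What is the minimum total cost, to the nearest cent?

$1.85

Minimising a linear cost over {vitamin C ≥ 297, fiber ≥ 16, servings ≥ 0} — the optimum is at a vertex, using one or two foods.
banana only: max(297/15, 16/3) = 19.8 servings → $2.97.
strawberries only: max(297/83, 16/2) = 8 servings → $11.20.
avocado only: max(297/8, 16/7) = 37.12 servings → $64.97.
orange only: max(297/82, 16/4) = 4 servings → $2.00.
banana + strawberries with both tight: 3.352 servings and 2.973 servings → $4.66.
banana + avocado: the both-tight solution has a negative serving — not a feasible corner.
banana + orange with both tight: 0.6667 servings and 3.5 servings → $1.85.
strawberries + avocado with both tight: 3.453 servings and 1.299 servings → $7.11.
strawberries + orange with both targets exact would need a negative amount; discard.
avocado + orange with both tight: 0.2288 servings and 3.6 servings → $2.20.
Cheapest feasible corner: $1.85.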